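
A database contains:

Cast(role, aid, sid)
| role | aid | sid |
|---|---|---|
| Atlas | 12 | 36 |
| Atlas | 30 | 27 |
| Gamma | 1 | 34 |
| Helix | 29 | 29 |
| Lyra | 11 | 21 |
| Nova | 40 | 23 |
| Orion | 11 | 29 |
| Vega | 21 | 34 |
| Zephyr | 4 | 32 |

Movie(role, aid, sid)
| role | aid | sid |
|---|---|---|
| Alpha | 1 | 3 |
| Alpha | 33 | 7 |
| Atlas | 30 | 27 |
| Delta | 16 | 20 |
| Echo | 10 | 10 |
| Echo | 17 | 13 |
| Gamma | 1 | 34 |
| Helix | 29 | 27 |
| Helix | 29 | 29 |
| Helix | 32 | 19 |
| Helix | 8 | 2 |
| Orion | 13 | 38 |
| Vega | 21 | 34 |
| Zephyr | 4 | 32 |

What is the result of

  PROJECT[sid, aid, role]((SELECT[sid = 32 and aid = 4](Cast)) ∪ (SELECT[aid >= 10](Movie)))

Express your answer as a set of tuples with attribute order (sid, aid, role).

Selection sid = 32 and aid = 4: {(Zephyr, 4, 32)}
Selection aid >= 10: {(Alpha, 33, 7), (Atlas, 30, 27), (Delta, 16, 20), (Echo, 10, 10), (Echo, 17, 13), (Helix, 29, 27), (Helix, 29, 29), (Helix, 32, 19), (Orion, 13, 38), (Vega, 21, 34)}
Set union of the two operands is {(Alpha, 33, 7), (Atlas, 30, 27), (Delta, 16, 20), (Echo, 10, 10), (Echo, 17, 13), (Helix, 29, 27), (Helix, 29, 29), (Helix, 32, 19), (Orion, 13, 38), (Vega, 21, 34), (Zephyr, 4, 32)}.
Keep only column(s) sid, aid, role: {(10, 10, Echo), (13, 17, Echo), (19, 32, Helix), (20, 16, Delta), (27, 29, Helix), (27, 30, Atlas), (29, 29, Helix), (32, 4, Zephyr), (34, 21, Vega), (38, 13, Orion), (7, 33, Alpha)}

{(10, 10, Echo), (13, 17, Echo), (19, 32, Helix), (20, 16, Delta), (27, 29, Helix), (27, 30, Atlas), (29, 29, Helix), (32, 4, Zephyr), (34, 21, Vega), (38, 13, Orion), (7, 33, Alpha)}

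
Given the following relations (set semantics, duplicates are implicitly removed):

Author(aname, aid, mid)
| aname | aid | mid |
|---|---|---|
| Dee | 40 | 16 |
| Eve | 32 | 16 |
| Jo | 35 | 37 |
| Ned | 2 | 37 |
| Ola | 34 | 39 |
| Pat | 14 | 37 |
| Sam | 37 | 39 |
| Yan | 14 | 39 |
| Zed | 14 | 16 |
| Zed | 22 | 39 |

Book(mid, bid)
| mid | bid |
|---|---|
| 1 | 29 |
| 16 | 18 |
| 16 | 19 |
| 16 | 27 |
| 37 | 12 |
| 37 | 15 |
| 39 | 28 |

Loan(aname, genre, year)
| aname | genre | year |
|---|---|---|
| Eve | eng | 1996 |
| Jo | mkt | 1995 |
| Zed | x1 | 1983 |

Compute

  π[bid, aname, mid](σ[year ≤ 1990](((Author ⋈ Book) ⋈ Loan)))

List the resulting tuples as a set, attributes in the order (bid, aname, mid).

Author ⋈ Book (natural join on mid): {(Dee, 40, 16, 18), (Dee, 40, 16, 19), (Dee, 40, 16, 27), (Eve, 32, 16, 18), (Eve, 32, 16, 19), (Eve, 32, 16, 27), (Jo, 35, 37, 12), (Jo, 35, 37, 15), (Ned, 2, 37, 12), (Ned, 2, 37, 15), (Ola, 34, 39, 28), (Pat, 14, 37, 12), (Pat, 14, 37, 15), (Sam, 37, 39, 28), (Yan, 14, 39, 28), (Zed, 14, 16, 18), (Zed, 14, 16, 19), (Zed, 14, 16, 27), (Zed, 22, 39, 28)}
(Author ⋈ Book) ⋈ Loan (natural join on aname): {(Eve, 32, 16, 18, eng, 1996), (Eve, 32, 16, 19, eng, 1996), (Eve, 32, 16, 27, eng, 1996), (Jo, 35, 37, 12, mkt, 1995), (Jo, 35, 37, 15, mkt, 1995), (Zed, 14, 16, 18, x1, 1983), (Zed, 14, 16, 19, x1, 1983), (Zed, 14, 16, 27, x1, 1983), (Zed, 22, 39, 28, x1, 1983)}
σ[year ≤ 1990]: keep tuples satisfying year ≤ 1990 → {(Zed, 14, 16, 18, x1, 1983), (Zed, 14, 16, 19, x1, 1983), (Zed, 14, 16, 27, x1, 1983), (Zed, 22, 39, 28, x1, 1983)}
π[bid, aname, mid]: project onto (bid, aname, mid) → {(18, Zed, 16), (19, Zed, 16), (27, Zed, 16), (28, Zed, 39)}

{(18, Zed, 16), (19, Zed, 16), (27, Zed, 16), (28, Zed, 39)}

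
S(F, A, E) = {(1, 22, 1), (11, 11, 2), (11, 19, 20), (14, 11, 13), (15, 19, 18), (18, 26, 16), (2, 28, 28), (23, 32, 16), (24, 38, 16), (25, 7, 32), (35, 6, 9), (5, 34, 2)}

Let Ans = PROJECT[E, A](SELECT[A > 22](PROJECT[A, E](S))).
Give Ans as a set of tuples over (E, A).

Keep only column(s) A, E: {(11, 13), (11, 2), (19, 18), (19, 20), (22, 1), (26, 16), (28, 28), (32, 16), (34, 2), (38, 16), (6, 9), (7, 32)}
Apply σ_{A > 22}; surviving tuples: {(26, 16), (28, 28), (32, 16), (34, 2), (38, 16)}
Keep only column(s) E, A: {(16, 26), (16, 32), (16, 38), (2, 34), (28, 28)}

{(16, 26), (16, 32), (16, 38), (2, 34), (28, 28)}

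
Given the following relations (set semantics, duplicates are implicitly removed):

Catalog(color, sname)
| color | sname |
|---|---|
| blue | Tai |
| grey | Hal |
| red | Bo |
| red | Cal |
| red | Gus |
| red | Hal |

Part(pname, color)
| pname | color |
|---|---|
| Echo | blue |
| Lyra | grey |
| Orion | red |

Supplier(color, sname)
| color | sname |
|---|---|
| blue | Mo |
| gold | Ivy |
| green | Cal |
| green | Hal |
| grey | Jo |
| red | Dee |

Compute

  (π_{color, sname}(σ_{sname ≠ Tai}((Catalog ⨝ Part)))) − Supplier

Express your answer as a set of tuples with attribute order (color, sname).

{(grey, Hal), (red, Bo), (red, Cal), (red, Gus), (red, Hal)}

Joining Catalog and Part on color yields {(blue, Tai, Echo), (grey, Hal, Lyra), (red, Bo, Orion), (red, Cal, Orion), (red, Gus, Orion), (red, Hal, Orion)}.
Selection sname ≠ Tai: {(grey, Hal, Lyra), (red, Bo, Orion), (red, Cal, Orion), (red, Gus, Orion), (red, Hal, Orion)}
Keep only column(s) color, sname: {(grey, Hal), (red, Bo), (red, Cal), (red, Gus), (red, Hal)}
Taking the difference: {(grey, Hal), (red, Bo), (red, Cal), (red, Gus), (red, Hal)}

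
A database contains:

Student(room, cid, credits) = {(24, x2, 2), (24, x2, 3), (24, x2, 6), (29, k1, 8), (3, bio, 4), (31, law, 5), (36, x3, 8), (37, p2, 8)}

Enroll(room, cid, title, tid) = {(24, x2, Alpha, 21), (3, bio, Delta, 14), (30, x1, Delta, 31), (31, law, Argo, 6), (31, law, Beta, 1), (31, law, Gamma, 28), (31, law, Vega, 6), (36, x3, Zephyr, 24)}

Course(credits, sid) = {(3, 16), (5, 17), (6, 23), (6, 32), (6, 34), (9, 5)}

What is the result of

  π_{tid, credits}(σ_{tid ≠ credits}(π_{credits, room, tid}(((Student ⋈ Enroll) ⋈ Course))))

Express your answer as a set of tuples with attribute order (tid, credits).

Joining Student and Enroll on room, cid yields {(24, x2, 2, Alpha, 21), (24, x2, 3, Alpha, 21), (24, x2, 6, Alpha, 21), (3, bio, 4, Delta, 14), (31, law, 5, Argo, 6), (31, law, 5, Beta, 1), (31, law, 5, Gamma, 28), (31, law, 5, Vega, 6), (36, x3, 8, Zephyr, 24)}.
Joining (Student ⋈ Enroll) and Course on credits yields {(24, x2, 3, Alpha, 21, 16), (24, x2, 6, Alpha, 21, 23), (24, x2, 6, Alpha, 21, 32), (24, x2, 6, Alpha, 21, 34), (31, law, 5, Argo, 6, 17), (31, law, 5, Beta, 1, 17), (31, law, 5, Gamma, 28, 17), (31, law, 5, Vega, 6, 17)}.
Projecting to credits, room, tid (3 duplicate(s) eliminated): {(3, 24, 21), (5, 31, 1), (5, 31, 28), (5, 31, 6), (6, 24, 21)}
Apply σ_{tid ≠ credits}; surviving tuples: {(3, 24, 21), (5, 31, 1), (5, 31, 28), (5, 31, 6), (6, 24, 21)}
Projecting to tid, credits: {(1, 5), (21, 3), (21, 6), (28, 5), (6, 5)}

{(1, 5), (21, 3), (21, 6), (28, 5), (6, 5)}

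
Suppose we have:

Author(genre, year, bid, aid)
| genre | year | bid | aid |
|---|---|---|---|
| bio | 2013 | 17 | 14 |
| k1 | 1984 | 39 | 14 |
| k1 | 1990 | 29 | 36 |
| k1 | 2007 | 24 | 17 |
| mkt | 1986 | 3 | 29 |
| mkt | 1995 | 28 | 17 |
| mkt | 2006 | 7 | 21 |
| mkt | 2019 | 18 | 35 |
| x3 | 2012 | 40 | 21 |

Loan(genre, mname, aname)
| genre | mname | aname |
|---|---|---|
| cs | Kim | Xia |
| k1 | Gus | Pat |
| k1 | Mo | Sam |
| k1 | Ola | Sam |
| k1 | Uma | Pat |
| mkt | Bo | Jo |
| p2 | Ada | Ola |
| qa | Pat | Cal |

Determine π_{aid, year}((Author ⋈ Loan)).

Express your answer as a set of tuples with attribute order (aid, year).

{(14, 1984), (17, 1995), (17, 2007), (21, 2006), (29, 1986), (35, 2019), (36, 1990)}

Joining Author and Loan on genre yields {(k1, 1984, 39, 14, Gus, Pat), (k1, 1984, 39, 14, Mo, Sam), (k1, 1984, 39, 14, Ola, Sam), (k1, 1984, 39, 14, Uma, Pat), (k1, 1990, 29, 36, Gus, Pat), (k1, 1990, 29, 36, Mo, Sam), (k1, 1990, 29, 36, Ola, Sam), (k1, 1990, 29, 36, Uma, Pat), (k1, 2007, 24, 17, Gus, Pat), (k1, 2007, 24, 17, Mo, Sam), (k1, 2007, 24, 17, Ola, Sam), (k1, 2007, 24, 17, Uma, Pat), (mkt, 1986, 3, 29, Bo, Jo), (mkt, 1995, 28, 17, Bo, Jo), (mkt, 2006, 7, 21, Bo, Jo), (mkt, 2019, 18, 35, Bo, Jo)}.
π_{aid, year} gives {(14, 1984), (17, 1995), (17, 2007), (21, 2006), (29, 1986), (35, 2019), (36, 1990)} (9 duplicate(s) eliminated).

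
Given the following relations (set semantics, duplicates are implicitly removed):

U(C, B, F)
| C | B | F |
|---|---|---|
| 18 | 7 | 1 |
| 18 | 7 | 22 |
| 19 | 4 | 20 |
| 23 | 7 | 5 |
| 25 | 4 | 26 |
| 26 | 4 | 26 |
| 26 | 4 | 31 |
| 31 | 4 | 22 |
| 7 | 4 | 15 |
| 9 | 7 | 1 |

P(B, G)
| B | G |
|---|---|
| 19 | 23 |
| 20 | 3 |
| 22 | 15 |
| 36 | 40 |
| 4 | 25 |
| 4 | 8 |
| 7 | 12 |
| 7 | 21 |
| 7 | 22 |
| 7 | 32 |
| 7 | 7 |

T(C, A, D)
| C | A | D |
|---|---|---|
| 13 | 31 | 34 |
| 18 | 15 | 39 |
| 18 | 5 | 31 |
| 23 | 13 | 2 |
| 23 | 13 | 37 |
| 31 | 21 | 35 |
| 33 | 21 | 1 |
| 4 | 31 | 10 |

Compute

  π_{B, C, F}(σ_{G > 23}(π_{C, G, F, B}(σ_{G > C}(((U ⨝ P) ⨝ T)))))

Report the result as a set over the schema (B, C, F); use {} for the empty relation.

{(7, 18, 1), (7, 18, 22), (7, 23, 5)}

Joining U and P on B yields {(18, 7, 1, 12), (18, 7, 1, 21), (18, 7, 1, 22), (18, 7, 1, 32), (18, 7, 1, 7), (18, 7, 22, 12), (18, 7, 22, 21), (18, 7, 22, 22), (18, 7, 22, 32), (18, 7, 22, 7), (19, 4, 20, 25), (19, 4, 20, 8), (23, 7, 5, 12), (23, 7, 5, 21), (23, 7, 5, 22), (23, 7, 5, 32), (23, 7, 5, 7), (25, 4, 26, 25), (25, 4, 26, 8), (26, 4, 26, 25), (26, 4, 26, 8), (26, 4, 31, 25), (26, 4, 31, 8), (31, 4, 22, 25), (31, 4, 22, 8), (7, 4, 15, 25), (7, 4, 15, 8), (9, 7, 1, 12), (9, 7, 1, 21), (9, 7, 1, 22), (9, 7, 1, 32), (9, 7, 1, 7)}.
Joining (U ⨝ P) and T on C yields {(18, 7, 1, 12, 15, 39), (18, 7, 1, 12, 5, 31), (18, 7, 1, 21, 15, 39), (18, 7, 1, 21, 5, 31), (18, 7, 1, 22, 15, 39), (18, 7, 1, 22, 5, 31), (18, 7, 1, 32, 15, 39), (18, 7, 1, 32, 5, 31), (18, 7, 1, 7, 15, 39), (18, 7, 1, 7, 5, 31), (18, 7, 22, 12, 15, 39), (18, 7, 22, 12, 5, 31), (18, 7, 22, 21, 15, 39), (18, 7, 22, 21, 5, 31), (18, 7, 22, 22, 15, 39), (18, 7, 22, 22, 5, 31), (18, 7, 22, 32, 15, 39), (18, 7, 22, 32, 5, 31), (18, 7, 22, 7, 15, 39), (18, 7, 22, 7, 5, 31), (23, 7, 5, 12, 13, 2), (23, 7, 5, 12, 13, 37), (23, 7, 5, 21, 13, 2), (23, 7, 5, 21, 13, 37), (23, 7, 5, 22, 13, 2), (23, 7, 5, 22, 13, 37), (23, 7, 5, 32, 13, 2), (23, 7, 5, 32, 13, 37), (23, 7, 5, 7, 13, 2), (23, 7, 5, 7, 13, 37), (31, 4, 22, 25, 21, 35), (31, 4, 22, 8, 21, 35)}.
Selection G > C: {(18, 7, 1, 21, 15, 39), (18, 7, 1, 21, 5, 31), (18, 7, 1, 22, 15, 39), (18, 7, 1, 22, 5, 31), (18, 7, 1, 32, 15, 39), (18, 7, 1, 32, 5, 31), (18, 7, 22, 21, 15, 39), (18, 7, 22, 21, 5, 31), (18, 7, 22, 22, 15, 39), (18, 7, 22, 22, 5, 31), (18, 7, 22, 32, 15, 39), (18, 7, 22, 32, 5, 31), (23, 7, 5, 32, 13, 2), (23, 7, 5, 32, 13, 37)}
π_{C, G, F, B} gives {(18, 21, 1, 7), (18, 21, 22, 7), (18, 22, 1, 7), (18, 22, 22, 7), (18, 32, 1, 7), (18, 32, 22, 7), (23, 32, 5, 7)} (7 duplicate(s) eliminated).
Selection G > 23: {(18, 32, 1, 7), (18, 32, 22, 7), (23, 32, 5, 7)}
π_{B, C, F} gives {(7, 18, 1), (7, 18, 22), (7, 23, 5)}.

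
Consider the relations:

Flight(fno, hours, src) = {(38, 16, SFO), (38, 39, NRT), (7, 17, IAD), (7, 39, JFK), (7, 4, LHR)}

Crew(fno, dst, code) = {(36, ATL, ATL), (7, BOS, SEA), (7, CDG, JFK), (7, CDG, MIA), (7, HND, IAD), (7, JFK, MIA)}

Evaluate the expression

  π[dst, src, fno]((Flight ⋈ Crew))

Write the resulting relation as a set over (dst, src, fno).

Natural join on fno: {(7, 17, IAD, BOS, SEA), (7, 17, IAD, CDG, JFK), (7, 17, IAD, CDG, MIA), (7, 17, IAD, HND, IAD), (7, 17, IAD, JFK, MIA), (7, 39, JFK, BOS, SEA), (7, 39, JFK, CDG, JFK), (7, 39, JFK, CDG, MIA), (7, 39, JFK, HND, IAD), (7, 39, JFK, JFK, MIA), (7, 4, LHR, BOS, SEA), (7, 4, LHR, CDG, JFK), (7, 4, LHR, CDG, MIA), (7, 4, LHR, HND, IAD), (7, 4, LHR, JFK, MIA)}
Projecting to dst, src, fno (3 duplicate(s) eliminated): {(BOS, IAD, 7), (BOS, JFK, 7), (BOS, LHR, 7), (CDG, IAD, 7), (CDG, JFK, 7), (CDG, LHR, 7), (HND, IAD, 7), (HND, JFK, 7), (HND, LHR, 7), (JFK, IAD, 7), (JFK, JFK, 7), (JFK, LHR, 7)}

{(BOS, IAD, 7), (BOS, JFK, 7), (BOS, LHR, 7), (CDG, IAD, 7), (CDG, JFK, 7), (CDG, LHR, 7), (HND, IAD, 7), (HND, JFK, 7), (HND, LHR, 7), (JFK, IAD, 7), (JFK, JFK, 7), (JFK, LHR, 7)}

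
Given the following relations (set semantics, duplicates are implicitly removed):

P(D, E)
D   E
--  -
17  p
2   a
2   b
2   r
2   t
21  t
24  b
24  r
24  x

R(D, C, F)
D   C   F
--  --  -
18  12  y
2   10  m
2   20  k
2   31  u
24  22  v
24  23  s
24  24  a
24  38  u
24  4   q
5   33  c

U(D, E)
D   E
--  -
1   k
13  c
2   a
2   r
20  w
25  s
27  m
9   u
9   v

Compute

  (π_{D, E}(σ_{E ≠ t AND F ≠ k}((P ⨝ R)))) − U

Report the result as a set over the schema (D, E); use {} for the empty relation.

Joining P and R on D yields {(2, a, 10, m), (2, a, 20, k), (2, a, 31, u), (2, b, 10, m), (2, b, 20, k), (2, b, 31, u), (2, r, 10, m), (2, r, 20, k), (2, r, 31, u), (2, t, 10, m), (2, t, 20, k), (2, t, 31, u), (24, b, 22, v), (24, b, 23, s), (24, b, 24, a), (24, b, 38, u), (24, b, 4, q), (24, r, 22, v), (24, r, 23, s), (24, r, 24, a), (24, r, 38, u), (24, r, 4, q), (24, x, 22, v), (24, x, 23, s), (24, x, 24, a), (24, x, 38, u), (24, x, 4, q)}.
Apply σ_{E ≠ t AND F ≠ k}; surviving tuples: {(2, a, 10, m), (2, a, 31, u), (2, b, 10, m), (2, b, 31, u), (2, r, 10, m), (2, r, 31, u), (24, b, 22, v), (24, b, 23, s), (24, b, 24, a), (24, b, 38, u), (24, b, 4, q), (24, r, 22, v), (24, r, 23, s), (24, r, 24, a), (24, r, 38, u), (24, r, 4, q), (24, x, 22, v), (24, x, 23, s), (24, x, 24, a), (24, x, 38, u), (24, x, 4, q)}
π[D, E]: project onto (D, E) (15 duplicate(s) eliminated) → {(2, a), (2, b), (2, r), (24, b), (24, r), (24, x)}
Set difference of the two operands is {(2, b), (24, b), (24, r), (24, x)}.

{(2, b), (24, b), (24, r), (24, x)}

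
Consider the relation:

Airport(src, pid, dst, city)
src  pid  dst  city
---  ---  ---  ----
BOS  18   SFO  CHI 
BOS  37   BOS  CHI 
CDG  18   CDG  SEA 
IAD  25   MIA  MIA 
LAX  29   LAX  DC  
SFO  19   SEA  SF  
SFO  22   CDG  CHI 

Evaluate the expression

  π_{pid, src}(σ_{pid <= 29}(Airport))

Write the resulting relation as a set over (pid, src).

Selection pid <= 29: {(BOS, 18, SFO, CHI), (CDG, 18, CDG, SEA), (IAD, 25, MIA, MIA), (LAX, 29, LAX, DC), (SFO, 19, SEA, SF), (SFO, 22, CDG, CHI)}
π[pid, src]: project onto (pid, src) → {(18, BOS), (18, CDG), (19, SFO), (22, SFO), (25, IAD), (29, LAX)}

{(18, BOS), (18, CDG), (19, SFO), (22, SFO), (25, IAD), (29, LAX)}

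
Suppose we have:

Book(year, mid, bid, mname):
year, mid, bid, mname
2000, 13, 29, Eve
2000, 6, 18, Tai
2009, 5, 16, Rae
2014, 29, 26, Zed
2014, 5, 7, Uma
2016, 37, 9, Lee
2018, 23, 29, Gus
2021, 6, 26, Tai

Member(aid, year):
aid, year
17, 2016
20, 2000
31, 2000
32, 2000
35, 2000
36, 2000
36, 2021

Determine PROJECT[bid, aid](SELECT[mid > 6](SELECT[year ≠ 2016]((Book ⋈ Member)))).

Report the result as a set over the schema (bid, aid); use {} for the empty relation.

Natural join on year: {(2000, 13, 29, Eve, 20), (2000, 13, 29, Eve, 31), (2000, 13, 29, Eve, 32), (2000, 13, 29, Eve, 35), (2000, 13, 29, Eve, 36), (2000, 6, 18, Tai, 20), (2000, 6, 18, Tai, 31), (2000, 6, 18, Tai, 32), (2000, 6, 18, Tai, 35), (2000, 6, 18, Tai, 36), (2016, 37, 9, Lee, 17), (2021, 6, 26, Tai, 36)}
σ[year ≠ 2016]: keep tuples satisfying year ≠ 2016 → {(2000, 13, 29, Eve, 20), (2000, 13, 29, Eve, 31), (2000, 13, 29, Eve, 32), (2000, 13, 29, Eve, 35), (2000, 13, 29, Eve, 36), (2000, 6, 18, Tai, 20), (2000, 6, 18, Tai, 31), (2000, 6, 18, Tai, 32), (2000, 6, 18, Tai, 35), (2000, 6, 18, Tai, 36), (2021, 6, 26, Tai, 36)}
σ[mid > 6]: keep tuples satisfying mid > 6 → {(2000, 13, 29, Eve, 20), (2000, 13, 29, Eve, 31), (2000, 13, 29, Eve, 32), (2000, 13, 29, Eve, 35), (2000, 13, 29, Eve, 36)}
π[bid, aid]: project onto (bid, aid) → {(29, 20), (29, 31), (29, 32), (29, 35), (29, 36)}

{(29, 20), (29, 31), (29, 32), (29, 35), (29, 36)}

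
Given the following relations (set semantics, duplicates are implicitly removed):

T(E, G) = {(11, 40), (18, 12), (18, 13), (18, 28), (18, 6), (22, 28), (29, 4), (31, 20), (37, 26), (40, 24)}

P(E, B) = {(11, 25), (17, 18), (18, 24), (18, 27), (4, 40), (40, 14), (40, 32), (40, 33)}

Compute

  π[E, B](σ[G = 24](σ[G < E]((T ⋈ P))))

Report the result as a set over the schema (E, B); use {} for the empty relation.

{(40, 14), (40, 32), (40, 33)}

Joining T and P on E yields {(11, 40, 25), (18, 12, 24), (18, 12, 27), (18, 13, 24), (18, 13, 27), (18, 28, 24), (18, 28, 27), (18, 6, 24), (18, 6, 27), (40, 24, 14), (40, 24, 32), (40, 24, 33)}.
Selection G < E: {(18, 12, 24), (18, 12, 27), (18, 13, 24), (18, 13, 27), (18, 6, 24), (18, 6, 27), (40, 24, 14), (40, 24, 32), (40, 24, 33)}
Selection G = 24: {(40, 24, 14), (40, 24, 32), (40, 24, 33)}
π[E, B]: project onto (E, B) → {(40, 14), (40, 32), (40, 33)}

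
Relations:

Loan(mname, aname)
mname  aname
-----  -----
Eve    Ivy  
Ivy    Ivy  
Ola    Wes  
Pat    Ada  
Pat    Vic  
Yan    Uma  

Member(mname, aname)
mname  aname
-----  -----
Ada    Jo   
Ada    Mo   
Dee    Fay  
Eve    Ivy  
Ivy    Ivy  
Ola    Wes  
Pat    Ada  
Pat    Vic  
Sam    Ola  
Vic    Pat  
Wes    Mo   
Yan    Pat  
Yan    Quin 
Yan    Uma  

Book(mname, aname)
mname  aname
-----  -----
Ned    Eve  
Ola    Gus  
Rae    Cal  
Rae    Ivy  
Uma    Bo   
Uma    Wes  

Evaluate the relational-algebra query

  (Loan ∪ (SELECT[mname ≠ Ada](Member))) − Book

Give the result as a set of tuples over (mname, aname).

{(Dee, Fay), (Eve, Ivy), (Ivy, Ivy), (Ola, Wes), (Pat, Ada), (Pat, Vic), (Sam, Ola), (Vic, Pat), (Wes, Mo), (Yan, Pat), (Yan, Quin), (Yan, Uma)}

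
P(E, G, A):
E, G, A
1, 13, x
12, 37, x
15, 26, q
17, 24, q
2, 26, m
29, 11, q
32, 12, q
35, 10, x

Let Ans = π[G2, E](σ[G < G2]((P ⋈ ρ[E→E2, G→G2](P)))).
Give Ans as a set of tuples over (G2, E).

ρ[E→E2, G→G2]: schema becomes (E2, G2, A); tuples unchanged.
P ⋈ ρ[E→E2, G→G2](P) (natural join on A): {(1, 13, x, 1, 13), (1, 13, x, 12, 37), (1, 13, x, 35, 10), (12, 37, x, 1, 13), (12, 37, x, 12, 37), (12, 37, x, 35, 10), (15, 26, q, 15, 26), (15, 26, q, 17, 24), (15, 26, q, 29, 11), (15, 26, q, 32, 12), (17, 24, q, 15, 26), (17, 24, q, 17, 24), (17, 24, q, 29, 11), (17, 24, q, 32, 12), (2, 26, m, 2, 26), (29, 11, q, 15, 26), (29, 11, q, 17, 24), (29, 11, q, 29, 11), (29, 11, q, 32, 12), (32, 12, q, 15, 26), (32, 12, q, 17, 24), (32, 12, q, 29, 11), (32, 12, q, 32, 12), (35, 10, x, 1, 13), (35, 10, x, 12, 37), (35, 10, x, 35, 10)}
σ[G < G2]: keep tuples satisfying G < G2 → {(1, 13, x, 12, 37), (17, 24, q, 15, 26), (29, 11, q, 15, 26), (29, 11, q, 17, 24), (29, 11, q, 32, 12), (32, 12, q, 15, 26), (32, 12, q, 17, 24), (35, 10, x, 1, 13), (35, 10, x, 12, 37)}
Projecting to G2, E: {(12, 29), (13, 35), (24, 29), (24, 32), (26, 17), (26, 29), (26, 32), (37, 1), (37, 35)}

{(12, 29), (13, 35), (24, 29), (24, 32), (26, 17), (26, 29), (26, 32), (37, 1), (37, 35)}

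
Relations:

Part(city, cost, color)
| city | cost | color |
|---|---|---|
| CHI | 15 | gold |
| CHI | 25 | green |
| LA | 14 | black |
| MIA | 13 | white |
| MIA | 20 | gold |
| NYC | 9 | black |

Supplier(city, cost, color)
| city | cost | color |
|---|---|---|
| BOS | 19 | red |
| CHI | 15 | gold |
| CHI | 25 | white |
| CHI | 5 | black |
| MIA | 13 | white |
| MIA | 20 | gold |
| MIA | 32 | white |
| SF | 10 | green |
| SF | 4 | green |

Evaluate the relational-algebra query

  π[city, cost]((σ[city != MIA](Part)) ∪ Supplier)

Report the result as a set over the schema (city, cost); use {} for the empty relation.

σ[city != MIA]: keep tuples satisfying city != MIA → {(CHI, 15, gold), (CHI, 25, green), (LA, 14, black), (NYC, 9, black)}
Union: {(CHI, 15, gold), (CHI, 25, green), (LA, 14, black), (NYC, 9, black)} with {(BOS, 19, red), (CHI, 15, gold), (CHI, 25, white), (CHI, 5, black), (MIA, 13, white), (MIA, 20, gold), (MIA, 32, white), (SF, 10, green), (SF, 4, green)} → {(BOS, 19, red), (CHI, 15, gold), (CHI, 25, green), (CHI, 25, white), (CHI, 5, black), (LA, 14, black), (MIA, 13, white), (MIA, 20, gold), (MIA, 32, white), (NYC, 9, black), (SF, 10, green), (SF, 4, green)}
Keep only column(s) city, cost (1 duplicate(s) eliminated): {(BOS, 19), (CHI, 15), (CHI, 25), (CHI, 5), (LA, 14), (MIA, 13), (MIA, 20), (MIA, 32), (NYC, 9), (SF, 10), (SF, 4)}

{(BOS, 19), (CHI, 15), (CHI, 25), (CHI, 5), (LA, 14), (MIA, 13), (MIA, 20), (MIA, 32), (NYC, 9), (SF, 10), (SF, 4)}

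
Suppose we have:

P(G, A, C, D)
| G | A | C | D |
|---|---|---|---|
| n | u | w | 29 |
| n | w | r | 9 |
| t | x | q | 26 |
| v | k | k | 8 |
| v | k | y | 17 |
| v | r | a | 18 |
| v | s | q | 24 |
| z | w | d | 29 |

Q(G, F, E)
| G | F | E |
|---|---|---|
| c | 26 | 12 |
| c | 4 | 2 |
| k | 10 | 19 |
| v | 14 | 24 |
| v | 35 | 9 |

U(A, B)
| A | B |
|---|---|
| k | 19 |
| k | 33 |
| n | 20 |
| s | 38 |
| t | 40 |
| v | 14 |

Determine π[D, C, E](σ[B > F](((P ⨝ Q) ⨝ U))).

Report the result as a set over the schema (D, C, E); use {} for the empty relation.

{(17, y, 24), (24, q, 24), (24, q, 9), (8, k, 24)}

Joining P and Q on G yields {(v, k, k, 8, 14, 24), (v, k, k, 8, 35, 9), (v, k, y, 17, 14, 24), (v, k, y, 17, 35, 9), (v, r, a, 18, 14, 24), (v, r, a, 18, 35, 9), (v, s, q, 24, 14, 24), (v, s, q, 24, 35, 9)}.
Joining (P ⨝ Q) and U on A yields {(v, k, k, 8, 14, 24, 19), (v, k, k, 8, 14, 24, 33), (v, k, k, 8, 35, 9, 19), (v, k, k, 8, 35, 9, 33), (v, k, y, 17, 14, 24, 19), (v, k, y, 17, 14, 24, 33), (v, k, y, 17, 35, 9, 19), (v, k, y, 17, 35, 9, 33), (v, s, q, 24, 14, 24, 38), (v, s, q, 24, 35, 9, 38)}.
Selection B > F: {(v, k, k, 8, 14, 24, 19), (v, k, k, 8, 14, 24, 33), (v, k, y, 17, 14, 24, 19), (v, k, y, 17, 14, 24, 33), (v, s, q, 24, 14, 24, 38), (v, s, q, 24, 35, 9, 38)}
π[D, C, E]: project onto (D, C, E) (2 duplicate(s) eliminated) → {(17, y, 24), (24, q, 24), (24, q, 9), (8, k, 24)}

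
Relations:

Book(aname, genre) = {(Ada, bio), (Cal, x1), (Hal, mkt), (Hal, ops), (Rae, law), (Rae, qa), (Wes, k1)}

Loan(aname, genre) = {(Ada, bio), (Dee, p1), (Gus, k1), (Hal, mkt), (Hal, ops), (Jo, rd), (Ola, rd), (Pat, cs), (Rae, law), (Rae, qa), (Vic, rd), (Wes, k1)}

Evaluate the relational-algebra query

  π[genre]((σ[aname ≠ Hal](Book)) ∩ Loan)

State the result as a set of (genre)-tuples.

σ[aname ≠ Hal]: keep tuples satisfying aname ≠ Hal → {(Ada, bio), (Cal, x1), (Rae, law), (Rae, qa), (Wes, k1)}
Taking the intersection: {(Ada, bio), (Rae, law), (Rae, qa), (Wes, k1)}
π[genre]: project onto (genre) → {bio, k1, law, qa}

{bio, k1, law, qa}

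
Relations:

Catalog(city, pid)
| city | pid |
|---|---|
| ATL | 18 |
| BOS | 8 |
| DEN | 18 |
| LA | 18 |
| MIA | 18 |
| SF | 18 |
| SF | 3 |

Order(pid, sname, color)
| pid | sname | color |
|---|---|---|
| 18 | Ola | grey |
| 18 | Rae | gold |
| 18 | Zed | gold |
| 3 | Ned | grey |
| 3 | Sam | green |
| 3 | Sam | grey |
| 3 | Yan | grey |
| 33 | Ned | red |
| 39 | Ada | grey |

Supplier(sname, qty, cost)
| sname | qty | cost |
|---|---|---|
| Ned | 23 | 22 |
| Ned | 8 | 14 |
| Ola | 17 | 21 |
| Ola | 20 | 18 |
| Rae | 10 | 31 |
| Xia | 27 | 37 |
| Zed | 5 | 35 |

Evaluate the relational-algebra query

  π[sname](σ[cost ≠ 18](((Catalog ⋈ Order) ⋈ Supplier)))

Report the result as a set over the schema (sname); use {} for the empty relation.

{Ned, Ola, Rae, Zed}

Catalog ⋈ Order (natural join on pid): {(ATL, 18, Ola, grey), (ATL, 18, Rae, gold), (ATL, 18, Zed, gold), (DEN, 18, Ola, grey), (DEN, 18, Rae, gold), (DEN, 18, Zed, gold), (LA, 18, Ola, grey), (LA, 18, Rae, gold), (LA, 18, Zed, gold), (MIA, 18, Ola, grey), (MIA, 18, Rae, gold), (MIA, 18, Zed, gold), (SF, 18, Ola, grey), (SF, 18, Rae, gold), (SF, 18, Zed, gold), (SF, 3, Ned, grey), (SF, 3, Sam, green), (SF, 3, Sam, grey), (SF, 3, Yan, grey)}
(Catalog ⋈ Order) ⋈ Supplier (natural join on sname): {(ATL, 18, Ola, grey, 17, 21), (ATL, 18, Ola, grey, 20, 18), (ATL, 18, Rae, gold, 10, 31), (ATL, 18, Zed, gold, 5, 35), (DEN, 18, Ola, grey, 17, 21), (DEN, 18, Ola, grey, 20, 18), (DEN, 18, Rae, gold, 10, 31), (DEN, 18, Zed, gold, 5, 35), (LA, 18, Ola, grey, 17, 21), (LA, 18, Ola, grey, 20, 18), (LA, 18, Rae, gold, 10, 31), (LA, 18, Zed, gold, 5, 35), (MIA, 18, Ola, grey, 17, 21), (MIA, 18, Ola, grey, 20, 18), (MIA, 18, Rae, gold, 10, 31), (MIA, 18, Zed, gold, 5, 35), (SF, 18, Ola, grey, 17, 21), (SF, 18, Ola, grey, 20, 18), (SF, 18, Rae, gold, 10, 31), (SF, 18, Zed, gold, 5, 35), (SF, 3, Ned, grey, 23, 22), (SF, 3, Ned, grey, 8, 14)}
σ[cost ≠ 18]: keep tuples satisfying cost ≠ 18 → {(ATL, 18, Ola, grey, 17, 21), (ATL, 18, Rae, gold, 10, 31), (ATL, 18, Zed, gold, 5, 35), (DEN, 18, Ola, grey, 17, 21), (DEN, 18, Rae, gold, 10, 31), (DEN, 18, Zed, gold, 5, 35), (LA, 18, Ola, grey, 17, 21), (LA, 18, Rae, gold, 10, 31), (LA, 18, Zed, gold, 5, 35), (MIA, 18, Ola, grey, 17, 21), (MIA, 18, Rae, gold, 10, 31), (MIA, 18, Zed, gold, 5, 35), (SF, 18, Ola, grey, 17, 21), (SF, 18, Rae, gold, 10, 31), (SF, 18, Zed, gold, 5, 35), (SF, 3, Ned, grey, 23, 22), (SF, 3, Ned, grey, 8, 14)}
π_{sname} gives {Ned, Ola, Rae, Zed} (13 duplicate(s) eliminated).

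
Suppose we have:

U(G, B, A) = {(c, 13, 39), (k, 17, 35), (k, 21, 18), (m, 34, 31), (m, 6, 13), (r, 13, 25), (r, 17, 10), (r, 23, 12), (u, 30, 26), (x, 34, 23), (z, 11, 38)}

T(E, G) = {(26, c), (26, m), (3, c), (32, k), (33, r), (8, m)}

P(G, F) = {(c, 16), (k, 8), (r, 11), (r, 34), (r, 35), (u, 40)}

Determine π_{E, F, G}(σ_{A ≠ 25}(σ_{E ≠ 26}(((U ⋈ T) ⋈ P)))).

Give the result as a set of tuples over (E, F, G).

{(3, 16, c), (32, 8, k), (33, 11, r), (33, 34, r), (33, 35, r)}

U ⋈ T (natural join on G): {(c, 13, 39, 26), (c, 13, 39, 3), (k, 17, 35, 32), (k, 21, 18, 32), (m, 34, 31, 26), (m, 34, 31, 8), (m, 6, 13, 26), (m, 6, 13, 8), (r, 13, 25, 33), (r, 17, 10, 33), (r, 23, 12, 33)}
(U ⋈ T) ⋈ P (natural join on G): {(c, 13, 39, 26, 16), (c, 13, 39, 3, 16), (k, 17, 35, 32, 8), (k, 21, 18, 32, 8), (r, 13, 25, 33, 11), (r, 13, 25, 33, 34), (r, 13, 25, 33, 35), (r, 17, 10, 33, 11), (r, 17, 10, 33, 34), (r, 17, 10, 33, 35), (r, 23, 12, 33, 11), (r, 23, 12, 33, 34), (r, 23, 12, 33, 35)}
σ[E ≠ 26]: keep tuples satisfying E ≠ 26 → {(c, 13, 39, 3, 16), (k, 17, 35, 32, 8), (k, 21, 18, 32, 8), (r, 13, 25, 33, 11), (r, 13, 25, 33, 34), (r, 13, 25, 33, 35), (r, 17, 10, 33, 11), (r, 17, 10, 33, 34), (r, 17, 10, 33, 35), (r, 23, 12, 33, 11), (r, 23, 12, 33, 34), (r, 23, 12, 33, 35)}
σ[A ≠ 25]: keep tuples satisfying A ≠ 25 → {(c, 13, 39, 3, 16), (k, 17, 35, 32, 8), (k, 21, 18, 32, 8), (r, 17, 10, 33, 11), (r, 17, 10, 33, 34), (r, 17, 10, 33, 35), (r, 23, 12, 33, 11), (r, 23, 12, 33, 34), (r, 23, 12, 33, 35)}
Keep only column(s) E, F, G (4 duplicate(s) eliminated): {(3, 16, c), (32, 8, k), (33, 11, r), (33, 34, r), (33, 35, r)}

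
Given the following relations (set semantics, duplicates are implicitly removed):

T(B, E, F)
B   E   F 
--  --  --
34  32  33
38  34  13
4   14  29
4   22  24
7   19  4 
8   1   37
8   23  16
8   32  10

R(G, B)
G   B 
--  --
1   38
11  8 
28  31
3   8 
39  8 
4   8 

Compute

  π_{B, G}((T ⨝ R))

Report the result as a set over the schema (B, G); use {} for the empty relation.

Natural join on B: {(38, 34, 13, 1), (8, 1, 37, 11), (8, 1, 37, 3), (8, 1, 37, 39), (8, 1, 37, 4), (8, 23, 16, 11), (8, 23, 16, 3), (8, 23, 16, 39), (8, 23, 16, 4), (8, 32, 10, 11), (8, 32, 10, 3), (8, 32, 10, 39), (8, 32, 10, 4)}
π_{B, G} gives {(38, 1), (8, 11), (8, 3), (8, 39), (8, 4)} (8 duplicate(s) eliminated).

{(38, 1), (8, 11), (8, 3), (8, 39), (8, 4)}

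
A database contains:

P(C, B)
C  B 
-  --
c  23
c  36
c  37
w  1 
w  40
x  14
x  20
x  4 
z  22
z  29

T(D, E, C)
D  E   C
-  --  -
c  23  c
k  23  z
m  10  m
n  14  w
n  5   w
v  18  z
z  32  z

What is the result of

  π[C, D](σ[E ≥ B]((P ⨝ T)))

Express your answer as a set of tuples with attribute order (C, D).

{(c, c), (w, n), (z, k), (z, z)}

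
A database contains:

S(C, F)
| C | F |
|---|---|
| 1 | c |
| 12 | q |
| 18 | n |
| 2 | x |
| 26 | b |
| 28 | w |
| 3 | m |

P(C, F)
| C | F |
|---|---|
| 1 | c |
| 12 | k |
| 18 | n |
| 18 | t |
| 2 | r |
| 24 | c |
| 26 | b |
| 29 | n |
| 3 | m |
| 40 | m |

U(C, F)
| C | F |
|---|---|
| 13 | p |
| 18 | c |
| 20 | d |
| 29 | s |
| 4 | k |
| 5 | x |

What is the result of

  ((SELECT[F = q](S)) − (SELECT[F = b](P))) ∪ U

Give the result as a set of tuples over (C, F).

{(12, q), (13, p), (18, c), (20, d), (29, s), (4, k), (5, x)}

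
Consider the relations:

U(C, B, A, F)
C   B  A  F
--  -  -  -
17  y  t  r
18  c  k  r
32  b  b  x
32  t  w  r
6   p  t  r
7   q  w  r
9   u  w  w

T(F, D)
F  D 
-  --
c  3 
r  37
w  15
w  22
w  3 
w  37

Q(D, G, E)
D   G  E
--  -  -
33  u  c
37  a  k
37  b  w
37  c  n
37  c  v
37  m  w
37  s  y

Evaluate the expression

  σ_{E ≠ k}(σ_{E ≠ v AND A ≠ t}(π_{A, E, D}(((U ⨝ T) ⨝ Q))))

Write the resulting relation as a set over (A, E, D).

U ⋈ T (natural join on F): {(17, y, t, r, 37), (18, c, k, r, 37), (32, t, w, r, 37), (6, p, t, r, 37), (7, q, w, r, 37), (9, u, w, w, 15), (9, u, w, w, 22), (9, u, w, w, 3), (9, u, w, w, 37)}
(U ⨝ T) ⋈ Q (natural join on D): {(17, y, t, r, 37, a, k), (17, y, t, r, 37, b, w), (17, y, t, r, 37, c, n), (17, y, t, r, 37, c, v), (17, y, t, r, 37, m, w), (17, y, t, r, 37, s, y), (18, c, k, r, 37, a, k), (18, c, k, r, 37, b, w), (18, c, k, r, 37, c, n), (18, c, k, r, 37, c, v), (18, c, k, r, 37, m, w), (18, c, k, r, 37, s, y), (32, t, w, r, 37, a, k), (32, t, w, r, 37, b, w), (32, t, w, r, 37, c, n), (32, t, w, r, 37, c, v), (32, t, w, r, 37, m, w), (32, t, w, r, 37, s, y), (6, p, t, r, 37, a, k), (6, p, t, r, 37, b, w), (6, p, t, r, 37, c, n), (6, p, t, r, 37, c, v), (6, p, t, r, 37, m, w), (6, p, t, r, 37, s, y), (7, q, w, r, 37, a, k), (7, q, w, r, 37, b, w), (7, q, w, r, 37, c, n), (7, q, w, r, 37, c, v), (7, q, w, r, 37, m, w), (7, q, w, r, 37, s, y), (9, u, w, w, 37, a, k), (9, u, w, w, 37, b, w), (9, u, w, w, 37, c, n), (9, u, w, w, 37, c, v), (9, u, w, w, 37, m, w), (9, u, w, w, 37, s, y)}
π[A, E, D]: project onto (A, E, D) (21 duplicate(s) eliminated) → {(k, k, 37), (k, n, 37), (k, v, 37), (k, w, 37), (k, y, 37), (t, k, 37), (t, n, 37), (t, v, 37), (t, w, 37), (t, y, 37), (w, k, 37), (w, n, 37), (w, v, 37), (w, w, 37), (w, y, 37)}
Selection E ≠ v AND A ≠ t: {(k, k, 37), (k, n, 37), (k, w, 37), (k, y, 37), (w, k, 37), (w, n, 37), (w, w, 37), (w, y, 37)}
Selection E ≠ k: {(k, n, 37), (k, w, 37), (k, y, 37), (w, n, 37), (w, w, 37), (w, y, 37)}

{(k, n, 37), (k, w, 37), (k, y, 37), (w, n, 37), (w, w, 37), (w, y, 37)}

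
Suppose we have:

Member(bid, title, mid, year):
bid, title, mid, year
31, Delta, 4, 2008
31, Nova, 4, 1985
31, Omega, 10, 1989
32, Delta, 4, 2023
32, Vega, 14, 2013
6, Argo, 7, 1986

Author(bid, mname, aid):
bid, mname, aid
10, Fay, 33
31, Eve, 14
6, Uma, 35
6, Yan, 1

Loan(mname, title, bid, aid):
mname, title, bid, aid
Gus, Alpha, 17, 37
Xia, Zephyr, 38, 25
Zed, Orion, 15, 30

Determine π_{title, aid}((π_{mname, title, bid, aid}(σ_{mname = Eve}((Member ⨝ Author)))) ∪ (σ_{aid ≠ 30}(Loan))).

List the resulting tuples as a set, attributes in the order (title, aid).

Natural join on bid: {(31, Delta, 4, 2008, Eve, 14), (31, Nova, 4, 1985, Eve, 14), (31, Omega, 10, 1989, Eve, 14), (6, Argo, 7, 1986, Uma, 35), (6, Argo, 7, 1986, Yan, 1)}
σ[mname = Eve]: keep tuples satisfying mname = Eve → {(31, Delta, 4, 2008, Eve, 14), (31, Nova, 4, 1985, Eve, 14), (31, Omega, 10, 1989, Eve, 14)}
Keep only column(s) mname, title, bid, aid: {(Eve, Delta, 31, 14), (Eve, Nova, 31, 14), (Eve, Omega, 31, 14)}
σ[aid ≠ 30]: keep tuples satisfying aid ≠ 30 → {(Gus, Alpha, 17, 37), (Xia, Zephyr, 38, 25)}
Union: {(Eve, Delta, 31, 14), (Eve, Nova, 31, 14), (Eve, Omega, 31, 14)} with {(Gus, Alpha, 17, 37), (Xia, Zephyr, 38, 25)} → {(Eve, Delta, 31, 14), (Eve, Nova, 31, 14), (Eve, Omega, 31, 14), (Gus, Alpha, 17, 37), (Xia, Zephyr, 38, 25)}
Keep only column(s) title, aid: {(Alpha, 37), (Delta, 14), (Nova, 14), (Omega, 14), (Zephyr, 25)}

{(Alpha, 37), (Delta, 14), (Nova, 14), (Omega, 14), (Zephyr, 25)}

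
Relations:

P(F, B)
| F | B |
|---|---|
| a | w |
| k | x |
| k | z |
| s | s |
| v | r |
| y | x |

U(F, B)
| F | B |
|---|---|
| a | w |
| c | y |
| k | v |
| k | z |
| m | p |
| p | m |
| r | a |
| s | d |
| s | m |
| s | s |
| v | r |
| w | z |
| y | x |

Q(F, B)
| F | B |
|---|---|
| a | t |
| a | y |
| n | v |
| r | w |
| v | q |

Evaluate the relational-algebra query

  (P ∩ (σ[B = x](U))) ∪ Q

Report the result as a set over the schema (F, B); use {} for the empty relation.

Filtering on B = x leaves {(y, x)}.
Set intersection of the two operands is {(y, x)}.
Set union of the two operands is {(a, t), (a, y), (n, v), (r, w), (v, q), (y, x)}.

{(a, t), (a, y), (n, v), (r, w), (v, q), (y, x)}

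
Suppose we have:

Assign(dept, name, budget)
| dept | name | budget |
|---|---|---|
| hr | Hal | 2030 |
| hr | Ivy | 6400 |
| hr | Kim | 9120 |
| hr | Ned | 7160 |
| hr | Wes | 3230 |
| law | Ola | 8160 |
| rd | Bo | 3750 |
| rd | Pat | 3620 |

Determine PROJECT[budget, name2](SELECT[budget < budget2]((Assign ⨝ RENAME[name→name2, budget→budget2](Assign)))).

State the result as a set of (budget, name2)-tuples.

{(2030, Ivy), (2030, Kim), (2030, Ned), (2030, Wes), (3230, Ivy), (3230, Kim), (3230, Ned), (3620, Bo), (6400, Kim), (6400, Ned), (7160, Kim)}

ρ[name→name2, budget→budget2]: schema becomes (dept, name2, budget2); tuples unchanged.
Joining Assign and RENAME[name→name2, budget→budget2](Assign) on dept yields {(hr, Hal, 2030, Hal, 2030), (hr, Hal, 2030, Ivy, 6400), (hr, Hal, 2030, Kim, 9120), (hr, Hal, 2030, Ned, 7160), (hr, Hal, 2030, Wes, 3230), (hr, Ivy, 6400, Hal, 2030), (hr, Ivy, 6400, Ivy, 6400), (hr, Ivy, 6400, Kim, 9120), (hr, Ivy, 6400, Ned, 7160), (hr, Ivy, 6400, Wes, 3230), (hr, Kim, 9120, Hal, 2030), (hr, Kim, 9120, Ivy, 6400), (hr, Kim, 9120, Kim, 9120), (hr, Kim, 9120, Ned, 7160), (hr, Kim, 9120, Wes, 3230), (hr, Ned, 7160, Hal, 2030), (hr, Ned, 7160, Ivy, 6400), (hr, Ned, 7160, Kim, 9120), (hr, Ned, 7160, Ned, 7160), (hr, Ned, 7160, Wes, 3230), (hr, Wes, 3230, Hal, 2030), (hr, Wes, 3230, Ivy, 6400), (hr, Wes, 3230, Kim, 9120), (hr, Wes, 3230, Ned, 7160), (hr, Wes, 3230, Wes, 3230), (law, Ola, 8160, Ola, 8160), (rd, Bo, 3750, Bo, 3750), (rd, Bo, 3750, Pat, 3620), (rd, Pat, 3620, Bo, 3750), (rd, Pat, 3620, Pat, 3620)}.
Selection budget < budget2: {(hr, Hal, 2030, Ivy, 6400), (hr, Hal, 2030, Kim, 9120), (hr, Hal, 2030, Ned, 7160), (hr, Hal, 2030, Wes, 3230), (hr, Ivy, 6400, Kim, 9120), (hr, Ivy, 6400, Ned, 7160), (hr, Ned, 7160, Kim, 9120), (hr, Wes, 3230, Ivy, 6400), (hr, Wes, 3230, Kim, 9120), (hr, Wes, 3230, Ned, 7160), (rd, Pat, 3620, Bo, 3750)}
Projecting to budget, name2: {(2030, Ivy), (2030, Kim), (2030, Ned), (2030, Wes), (3230, Ivy), (3230, Kim), (3230, Ned), (3620, Bo), (6400, Kim), (6400, Ned), (7160, Kim)}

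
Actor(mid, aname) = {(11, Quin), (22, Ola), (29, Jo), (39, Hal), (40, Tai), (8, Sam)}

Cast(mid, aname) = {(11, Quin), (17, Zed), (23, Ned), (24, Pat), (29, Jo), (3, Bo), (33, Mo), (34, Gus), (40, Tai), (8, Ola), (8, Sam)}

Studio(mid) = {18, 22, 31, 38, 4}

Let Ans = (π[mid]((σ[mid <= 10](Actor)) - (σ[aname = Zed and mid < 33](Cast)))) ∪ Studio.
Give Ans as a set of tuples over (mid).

Selection mid <= 10: {(8, Sam)}
Selection aname = Zed and mid < 33: {(17, Zed)}
Set difference of the two operands is {(8, Sam)}.
Projecting to mid: {8}
Set union of the two operands is {18, 22, 31, 38, 4, 8}.

{18, 22, 31, 38, 4, 8}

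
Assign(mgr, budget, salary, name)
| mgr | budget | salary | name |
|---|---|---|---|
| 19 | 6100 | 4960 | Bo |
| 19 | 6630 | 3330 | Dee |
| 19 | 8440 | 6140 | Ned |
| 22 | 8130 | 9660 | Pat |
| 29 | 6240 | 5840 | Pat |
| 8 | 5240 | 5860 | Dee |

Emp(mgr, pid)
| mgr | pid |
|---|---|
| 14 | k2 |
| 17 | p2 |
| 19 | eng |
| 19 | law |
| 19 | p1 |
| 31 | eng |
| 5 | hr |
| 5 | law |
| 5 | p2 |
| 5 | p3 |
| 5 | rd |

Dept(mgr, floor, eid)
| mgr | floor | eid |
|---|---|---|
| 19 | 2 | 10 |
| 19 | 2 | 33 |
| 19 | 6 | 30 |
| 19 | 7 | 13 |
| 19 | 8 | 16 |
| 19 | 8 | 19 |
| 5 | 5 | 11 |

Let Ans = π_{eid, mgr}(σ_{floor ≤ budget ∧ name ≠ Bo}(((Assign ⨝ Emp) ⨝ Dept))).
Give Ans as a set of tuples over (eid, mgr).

Assign ⋈ Emp (natural join on mgr): {(19, 6100, 4960, Bo, eng), (19, 6100, 4960, Bo, law), (19, 6100, 4960, Bo, p1), (19, 6630, 3330, Dee, eng), (19, 6630, 3330, Dee, law), (19, 6630, 3330, Dee, p1), (19, 8440, 6140, Ned, eng), (19, 8440, 6140, Ned, law), (19, 8440, 6140, Ned, p1)}
(Assign ⨝ Emp) ⋈ Dept (natural join on mgr): {(19, 6100, 4960, Bo, eng, 2, 10), (19, 6100, 4960, Bo, eng, 2, 33), (19, 6100, 4960, Bo, eng, 6, 30), (19, 6100, 4960, Bo, eng, 7, 13), (19, 6100, 4960, Bo, eng, 8, 16), (19, 6100, 4960, Bo, eng, 8, 19), (19, 6100, 4960, Bo, law, 2, 10), (19, 6100, 4960, Bo, law, 2, 33), (19, 6100, 4960, Bo, law, 6, 30), (19, 6100, 4960, Bo, law, 7, 13), (19, 6100, 4960, Bo, law, 8, 16), (19, 6100, 4960, Bo, law, 8, 19), (19, 6100, 4960, Bo, p1, 2, 10), (19, 6100, 4960, Bo, p1, 2, 33), (19, 6100, 4960, Bo, p1, 6, 30), (19, 6100, 4960, Bo, p1, 7, 13), (19, 6100, 4960, Bo, p1, 8, 16), (19, 6100, 4960, Bo, p1, 8, 19), (19, 6630, 3330, Dee, eng, 2, 10), (19, 6630, 3330, Dee, eng, 2, 33), (19, 6630, 3330, Dee, eng, 6, 30), (19, 6630, 3330, Dee, eng, 7, 13), (19, 6630, 3330, Dee, eng, 8, 16), (19, 6630, 3330, Dee, eng, 8, 19), (19, 6630, 3330, Dee, law, 2, 10), (19, 6630, 3330, Dee, law, 2, 33), (19, 6630, 3330, Dee, law, 6, 30), (19, 6630, 3330, Dee, law, 7, 13), (19, 6630, 3330, Dee, law, 8, 16), (19, 6630, 3330, Dee, law, 8, 19), (19, 6630, 3330, Dee, p1, 2, 10), (19, 6630, 3330, Dee, p1, 2, 33), (19, 6630, 3330, Dee, p1, 6, 30), (19, 6630, 3330, Dee, p1, 7, 13), (19, 6630, 3330, Dee, p1, 8, 16), (19, 6630, 3330, Dee, p1, 8, 19), (19, 8440, 6140, Ned, eng, 2, 10), (19, 8440, 6140, Ned, eng, 2, 33), (19, 8440, 6140, Ned, eng, 6, 30), (19, 8440, 6140, Ned, eng, 7, 13), (19, 8440, 6140, Ned, eng, 8, 16), (19, 8440, 6140, Ned, eng, 8, 19), (19, 8440, 6140, Ned, law, 2, 10), (19, 8440, 6140, Ned, law, 2, 33), (19, 8440, 6140, Ned, law, 6, 30), (19, 8440, 6140, Ned, law, 7, 13), (19, 8440, 6140, Ned, law, 8, 16), (19, 8440, 6140, Ned, law, 8, 19), (19, 8440, 6140, Ned, p1, 2, 10), (19, 8440, 6140, Ned, p1, 2, 33), (19, 8440, 6140, Ned, p1, 6, 30), (19, 8440, 6140, Ned, p1, 7, 13), (19, 8440, 6140, Ned, p1, 8, 16), (19, 8440, 6140, Ned, p1, 8, 19)}
Selection floor ≤ budget ∧ name ≠ Bo: {(19, 6630, 3330, Dee, eng, 2, 10), (19, 6630, 3330, Dee, eng, 2, 33), (19, 6630, 3330, Dee, eng, 6, 30), (19, 6630, 3330, Dee, eng, 7, 13), (19, 6630, 3330, Dee, eng, 8, 16), (19, 6630, 3330, Dee, eng, 8, 19), (19, 6630, 3330, Dee, law, 2, 10), (19, 6630, 3330, Dee, law, 2, 33), (19, 6630, 3330, Dee, law, 6, 30), (19, 6630, 3330, Dee, law, 7, 13), (19, 6630, 3330, Dee, law, 8, 16), (19, 6630, 3330, Dee, law, 8, 19), (19, 6630, 3330, Dee, p1, 2, 10), (19, 6630, 3330, Dee, p1, 2, 33), (19, 6630, 3330, Dee, p1, 6, 30), (19, 6630, 3330, Dee, p1, 7, 13), (19, 6630, 3330, Dee, p1, 8, 16), (19, 6630, 3330, Dee, p1, 8, 19), (19, 8440, 6140, Ned, eng, 2, 10), (19, 8440, 6140, Ned, eng, 2, 33), (19, 8440, 6140, Ned, eng, 6, 30), (19, 8440, 6140, Ned, eng, 7, 13), (19, 8440, 6140, Ned, eng, 8, 16), (19, 8440, 6140, Ned, eng, 8, 19), (19, 8440, 6140, Ned, law, 2, 10), (19, 8440, 6140, Ned, law, 2, 33), (19, 8440, 6140, Ned, law, 6, 30), (19, 8440, 6140, Ned, law, 7, 13), (19, 8440, 6140, Ned, law, 8, 16), (19, 8440, 6140, Ned, law, 8, 19), (19, 8440, 6140, Ned, p1, 2, 10), (19, 8440, 6140, Ned, p1, 2, 33), (19, 8440, 6140, Ned, p1, 6, 30), (19, 8440, 6140, Ned, p1, 7, 13), (19, 8440, 6140, Ned, p1, 8, 16), (19, 8440, 6140, Ned, p1, 8, 19)}
Projecting to eid, mgr (30 duplicate(s) eliminated): {(10, 19), (13, 19), (16, 19), (19, 19), (30, 19), (33, 19)}

{(10, 19), (13, 19), (16, 19), (19, 19), (30, 19), (33, 19)}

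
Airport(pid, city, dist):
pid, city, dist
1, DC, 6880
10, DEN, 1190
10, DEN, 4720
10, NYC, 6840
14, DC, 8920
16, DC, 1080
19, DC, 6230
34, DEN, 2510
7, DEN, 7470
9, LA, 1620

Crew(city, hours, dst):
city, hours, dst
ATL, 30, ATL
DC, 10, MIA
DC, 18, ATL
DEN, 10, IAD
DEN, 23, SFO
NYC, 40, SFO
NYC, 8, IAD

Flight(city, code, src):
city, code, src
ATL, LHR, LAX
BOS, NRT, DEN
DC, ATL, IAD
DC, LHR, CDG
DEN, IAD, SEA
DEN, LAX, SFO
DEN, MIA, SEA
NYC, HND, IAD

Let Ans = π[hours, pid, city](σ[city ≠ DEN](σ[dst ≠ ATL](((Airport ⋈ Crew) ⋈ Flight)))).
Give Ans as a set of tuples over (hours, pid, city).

Natural join on city: {(1, DC, 6880, 10, MIA), (1, DC, 6880, 18, ATL), (10, DEN, 1190, 10, IAD), (10, DEN, 1190, 23, SFO), (10, DEN, 4720, 10, IAD), (10, DEN, 4720, 23, SFO), (10, NYC, 6840, 40, SFO), (10, NYC, 6840, 8, IAD), (14, DC, 8920, 10, MIA), (14, DC, 8920, 18, ATL), (16, DC, 1080, 10, MIA), (16, DC, 1080, 18, ATL), (19, DC, 6230, 10, MIA), (19, DC, 6230, 18, ATL), (34, DEN, 2510, 10, IAD), (34, DEN, 2510, 23, SFO), (7, DEN, 7470, 10, IAD), (7, DEN, 7470, 23, SFO)}
Natural join on city: {(1, DC, 6880, 10, MIA, ATL, IAD), (1, DC, 6880, 10, MIA, LHR, CDG), (1, DC, 6880, 18, ATL, ATL, IAD), (1, DC, 6880, 18, ATL, LHR, CDG), (10, DEN, 1190, 10, IAD, IAD, SEA), (10, DEN, 1190, 10, IAD, LAX, SFO), (10, DEN, 1190, 10, IAD, MIA, SEA), (10, DEN, 1190, 23, SFO, IAD, SEA), (10, DEN, 1190, 23, SFO, LAX, SFO), (10, DEN, 1190, 23, SFO, MIA, SEA), (10, DEN, 4720, 10, IAD, IAD, SEA), (10, DEN, 4720, 10, IAD, LAX, SFO), (10, DEN, 4720, 10, IAD, MIA, SEA), (10, DEN, 4720, 23, SFO, IAD, SEA), (10, DEN, 4720, 23, SFO, LAX, SFO), (10, DEN, 4720, 23, SFO, MIA, SEA), (10, NYC, 6840, 40, SFO, HND, IAD), (10, NYC, 6840, 8, IAD, HND, IAD), (14, DC, 8920, 10, MIA, ATL, IAD), (14, DC, 8920, 10, MIA, LHR, CDG), (14, DC, 8920, 18, ATL, ATL, IAD), (14, DC, 8920, 18, ATL, LHR, CDG), (16, DC, 1080, 10, MIA, ATL, IAD), (16, DC, 1080, 10, MIA, LHR, CDG), (16, DC, 1080, 18, ATL, ATL, IAD), (16, DC, 1080, 18, ATL, LHR, CDG), (19, DC, 6230, 10, MIA, ATL, IAD), (19, DC, 6230, 10, MIA, LHR, CDG), (19, DC, 6230, 18, ATL, ATL, IAD), (19, DC, 6230, 18, ATL, LHR, CDG), (34, DEN, 2510, 10, IAD, IAD, SEA), (34, DEN, 2510, 10, IAD, LAX, SFO), (34, DEN, 2510, 10, IAD, MIA, SEA), (34, DEN, 2510, 23, SFO, IAD, SEA), (34, DEN, 2510, 23, SFO, LAX, SFO), (34, DEN, 2510, 23, SFO, MIA, SEA), (7, DEN, 7470, 10, IAD, IAD, SEA), (7, DEN, 7470, 10, IAD, LAX, SFO), (7, DEN, 7470, 10, IAD, MIA, SEA), (7, DEN, 7470, 23, SFO, IAD, SEA), (7, DEN, 7470, 23, SFO, LAX, SFO), (7, DEN, 7470, 23, SFO, MIA, SEA)}
Selection dst ≠ ATL: {(1, DC, 6880, 10, MIA, ATL, IAD), (1, DC, 6880, 10, MIA, LHR, CDG), (10, DEN, 1190, 10, IAD, IAD, SEA), (10, DEN, 1190, 10, IAD, LAX, SFO), (10, DEN, 1190, 10, IAD, MIA, SEA), (10, DEN, 1190, 23, SFO, IAD, SEA), (10, DEN, 1190, 23, SFO, LAX, SFO), (10, DEN, 1190, 23, SFO, MIA, SEA), (10, DEN, 4720, 10, IAD, IAD, SEA), (10, DEN, 4720, 10, IAD, LAX, SFO), (10, DEN, 4720, 10, IAD, MIA, SEA), (10, DEN, 4720, 23, SFO, IAD, SEA), (10, DEN, 4720, 23, SFO, LAX, SFO), (10, DEN, 4720, 23, SFO, MIA, SEA), (10, NYC, 6840, 40, SFO, HND, IAD), (10, NYC, 6840, 8, IAD, HND, IAD), (14, DC, 8920, 10, MIA, ATL, IAD), (14, DC, 8920, 10, MIA, LHR, CDG), (16, DC, 1080, 10, MIA, ATL, IAD), (16, DC, 1080, 10, MIA, LHR, CDG), (19, DC, 6230, 10, MIA, ATL, IAD), (19, DC, 6230, 10, MIA, LHR, CDG), (34, DEN, 2510, 10, IAD, IAD, SEA), (34, DEN, 2510, 10, IAD, LAX, SFO), (34, DEN, 2510, 10, IAD, MIA, SEA), (34, DEN, 2510, 23, SFO, IAD, SEA), (34, DEN, 2510, 23, SFO, LAX, SFO), (34, DEN, 2510, 23, SFO, MIA, SEA), (7, DEN, 7470, 10, IAD, IAD, SEA), (7, DEN, 7470, 10, IAD, LAX, SFO), (7, DEN, 7470, 10, IAD, MIA, SEA), (7, DEN, 7470, 23, SFO, IAD, SEA), (7, DEN, 7470, 23, SFO, LAX, SFO), (7, DEN, 7470, 23, SFO, MIA, SEA)}
Selection city ≠ DEN: {(1, DC, 6880, 10, MIA, ATL, IAD), (1, DC, 6880, 10, MIA, LHR, CDG), (10, NYC, 6840, 40, SFO, HND, IAD), (10, NYC, 6840, 8, IAD, HND, IAD), (14, DC, 8920, 10, MIA, ATL, IAD), (14, DC, 8920, 10, MIA, LHR, CDG), (16, DC, 1080, 10, MIA, ATL, IAD), (16, DC, 1080, 10, MIA, LHR, CDG), (19, DC, 6230, 10, MIA, ATL, IAD), (19, DC, 6230, 10, MIA, LHR, CDG)}
π[hours, pid, city]: project onto (hours, pid, city) (4 duplicate(s) eliminated) → {(10, 1, DC), (10, 14, DC), (10, 16, DC), (10, 19, DC), (40, 10, NYC), (8, 10, NYC)}

{(10, 1, DC), (10, 14, DC), (10, 16, DC), (10, 19, DC), (40, 10, NYC), (8, 10, NYC)}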